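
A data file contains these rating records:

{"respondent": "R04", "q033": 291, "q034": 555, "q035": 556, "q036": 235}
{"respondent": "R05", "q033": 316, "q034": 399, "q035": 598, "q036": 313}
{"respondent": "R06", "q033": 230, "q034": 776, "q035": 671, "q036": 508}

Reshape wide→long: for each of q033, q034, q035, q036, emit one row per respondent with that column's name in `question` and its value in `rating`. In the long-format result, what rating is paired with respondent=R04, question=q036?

Unpivoting turns each (respondent, wide-column) pair into one long row.
The wide cell at row R04, column q036 holds 235, so the long row (R04, q036) has rating=235.

235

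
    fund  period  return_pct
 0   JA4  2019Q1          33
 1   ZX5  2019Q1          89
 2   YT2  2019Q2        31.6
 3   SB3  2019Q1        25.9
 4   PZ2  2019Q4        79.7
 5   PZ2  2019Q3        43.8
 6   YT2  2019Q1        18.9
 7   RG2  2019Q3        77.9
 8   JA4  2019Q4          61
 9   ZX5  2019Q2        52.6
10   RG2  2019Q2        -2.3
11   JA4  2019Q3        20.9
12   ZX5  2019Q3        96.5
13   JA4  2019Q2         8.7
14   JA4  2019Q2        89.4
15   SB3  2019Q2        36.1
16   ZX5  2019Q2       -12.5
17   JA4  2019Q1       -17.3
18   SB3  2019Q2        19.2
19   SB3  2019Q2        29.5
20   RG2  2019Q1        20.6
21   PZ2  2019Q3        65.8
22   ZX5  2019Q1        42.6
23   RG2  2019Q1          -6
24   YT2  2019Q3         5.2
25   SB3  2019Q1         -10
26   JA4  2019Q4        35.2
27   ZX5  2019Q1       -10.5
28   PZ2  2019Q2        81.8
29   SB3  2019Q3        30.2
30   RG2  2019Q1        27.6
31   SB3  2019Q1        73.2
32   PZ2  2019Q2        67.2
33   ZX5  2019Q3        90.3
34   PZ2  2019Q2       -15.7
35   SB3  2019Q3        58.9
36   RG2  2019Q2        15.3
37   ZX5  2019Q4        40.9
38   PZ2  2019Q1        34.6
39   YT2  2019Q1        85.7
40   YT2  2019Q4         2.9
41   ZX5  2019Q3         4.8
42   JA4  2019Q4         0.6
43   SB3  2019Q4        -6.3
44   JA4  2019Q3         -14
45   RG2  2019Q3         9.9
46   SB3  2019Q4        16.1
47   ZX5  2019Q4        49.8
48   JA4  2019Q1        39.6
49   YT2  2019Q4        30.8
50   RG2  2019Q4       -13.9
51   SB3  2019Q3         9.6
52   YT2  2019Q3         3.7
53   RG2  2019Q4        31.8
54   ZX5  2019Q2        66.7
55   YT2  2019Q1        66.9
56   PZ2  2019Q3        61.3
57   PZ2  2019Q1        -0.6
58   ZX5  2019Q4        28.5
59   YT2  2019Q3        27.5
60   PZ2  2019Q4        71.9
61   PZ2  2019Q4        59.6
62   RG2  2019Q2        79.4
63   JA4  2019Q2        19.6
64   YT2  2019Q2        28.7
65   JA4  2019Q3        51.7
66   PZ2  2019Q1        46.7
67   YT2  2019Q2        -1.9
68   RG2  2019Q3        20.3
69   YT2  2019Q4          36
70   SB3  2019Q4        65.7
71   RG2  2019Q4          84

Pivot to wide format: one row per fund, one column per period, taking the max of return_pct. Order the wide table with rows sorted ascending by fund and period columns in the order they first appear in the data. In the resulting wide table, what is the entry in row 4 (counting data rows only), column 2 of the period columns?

With rows sorted ascending by fund, row 4 is fund=SB3. period columns in first-appearance order: 2019Q1, 2019Q2, 2019Q4, 2019Q3; column 2 is 2019Q2.
Long rows with fund=SB3, period=2019Q2: max(36.1, 19.2, 29.5) = 36.1.

36.1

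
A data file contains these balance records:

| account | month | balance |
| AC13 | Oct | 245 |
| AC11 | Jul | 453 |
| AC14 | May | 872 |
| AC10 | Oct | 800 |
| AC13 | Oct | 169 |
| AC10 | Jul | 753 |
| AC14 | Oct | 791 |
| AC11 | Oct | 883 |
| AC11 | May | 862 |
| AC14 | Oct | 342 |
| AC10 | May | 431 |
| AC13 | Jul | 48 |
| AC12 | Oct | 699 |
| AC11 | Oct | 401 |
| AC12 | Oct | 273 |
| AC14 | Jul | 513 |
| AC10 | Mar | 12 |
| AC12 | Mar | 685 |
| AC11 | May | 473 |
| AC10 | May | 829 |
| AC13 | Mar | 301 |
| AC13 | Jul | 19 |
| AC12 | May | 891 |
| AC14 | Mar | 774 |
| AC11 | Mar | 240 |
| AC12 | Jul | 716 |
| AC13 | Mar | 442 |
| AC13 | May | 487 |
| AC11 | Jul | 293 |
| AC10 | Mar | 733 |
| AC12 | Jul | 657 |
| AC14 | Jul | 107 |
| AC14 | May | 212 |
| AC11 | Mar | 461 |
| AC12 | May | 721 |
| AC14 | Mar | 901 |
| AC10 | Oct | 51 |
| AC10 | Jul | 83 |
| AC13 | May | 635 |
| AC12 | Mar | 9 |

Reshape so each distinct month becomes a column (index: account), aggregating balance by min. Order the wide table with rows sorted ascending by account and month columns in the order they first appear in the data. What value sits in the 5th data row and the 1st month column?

With rows sorted ascending by account, row 5 is account=AC14. month columns in first-appearance order: Oct, Jul, May, Mar; column 1 is Oct.
Long rows with account=AC14, month=Oct: min(791, 342) = 342.

342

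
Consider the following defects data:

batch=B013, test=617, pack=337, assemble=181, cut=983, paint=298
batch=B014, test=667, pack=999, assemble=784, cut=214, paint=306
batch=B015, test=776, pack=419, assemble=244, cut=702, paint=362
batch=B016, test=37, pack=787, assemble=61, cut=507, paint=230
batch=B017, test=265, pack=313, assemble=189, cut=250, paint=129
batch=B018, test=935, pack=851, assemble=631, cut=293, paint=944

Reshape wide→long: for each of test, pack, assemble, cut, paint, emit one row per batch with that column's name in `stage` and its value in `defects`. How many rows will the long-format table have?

30

6 batch values × 5 melted columns = 30 rows.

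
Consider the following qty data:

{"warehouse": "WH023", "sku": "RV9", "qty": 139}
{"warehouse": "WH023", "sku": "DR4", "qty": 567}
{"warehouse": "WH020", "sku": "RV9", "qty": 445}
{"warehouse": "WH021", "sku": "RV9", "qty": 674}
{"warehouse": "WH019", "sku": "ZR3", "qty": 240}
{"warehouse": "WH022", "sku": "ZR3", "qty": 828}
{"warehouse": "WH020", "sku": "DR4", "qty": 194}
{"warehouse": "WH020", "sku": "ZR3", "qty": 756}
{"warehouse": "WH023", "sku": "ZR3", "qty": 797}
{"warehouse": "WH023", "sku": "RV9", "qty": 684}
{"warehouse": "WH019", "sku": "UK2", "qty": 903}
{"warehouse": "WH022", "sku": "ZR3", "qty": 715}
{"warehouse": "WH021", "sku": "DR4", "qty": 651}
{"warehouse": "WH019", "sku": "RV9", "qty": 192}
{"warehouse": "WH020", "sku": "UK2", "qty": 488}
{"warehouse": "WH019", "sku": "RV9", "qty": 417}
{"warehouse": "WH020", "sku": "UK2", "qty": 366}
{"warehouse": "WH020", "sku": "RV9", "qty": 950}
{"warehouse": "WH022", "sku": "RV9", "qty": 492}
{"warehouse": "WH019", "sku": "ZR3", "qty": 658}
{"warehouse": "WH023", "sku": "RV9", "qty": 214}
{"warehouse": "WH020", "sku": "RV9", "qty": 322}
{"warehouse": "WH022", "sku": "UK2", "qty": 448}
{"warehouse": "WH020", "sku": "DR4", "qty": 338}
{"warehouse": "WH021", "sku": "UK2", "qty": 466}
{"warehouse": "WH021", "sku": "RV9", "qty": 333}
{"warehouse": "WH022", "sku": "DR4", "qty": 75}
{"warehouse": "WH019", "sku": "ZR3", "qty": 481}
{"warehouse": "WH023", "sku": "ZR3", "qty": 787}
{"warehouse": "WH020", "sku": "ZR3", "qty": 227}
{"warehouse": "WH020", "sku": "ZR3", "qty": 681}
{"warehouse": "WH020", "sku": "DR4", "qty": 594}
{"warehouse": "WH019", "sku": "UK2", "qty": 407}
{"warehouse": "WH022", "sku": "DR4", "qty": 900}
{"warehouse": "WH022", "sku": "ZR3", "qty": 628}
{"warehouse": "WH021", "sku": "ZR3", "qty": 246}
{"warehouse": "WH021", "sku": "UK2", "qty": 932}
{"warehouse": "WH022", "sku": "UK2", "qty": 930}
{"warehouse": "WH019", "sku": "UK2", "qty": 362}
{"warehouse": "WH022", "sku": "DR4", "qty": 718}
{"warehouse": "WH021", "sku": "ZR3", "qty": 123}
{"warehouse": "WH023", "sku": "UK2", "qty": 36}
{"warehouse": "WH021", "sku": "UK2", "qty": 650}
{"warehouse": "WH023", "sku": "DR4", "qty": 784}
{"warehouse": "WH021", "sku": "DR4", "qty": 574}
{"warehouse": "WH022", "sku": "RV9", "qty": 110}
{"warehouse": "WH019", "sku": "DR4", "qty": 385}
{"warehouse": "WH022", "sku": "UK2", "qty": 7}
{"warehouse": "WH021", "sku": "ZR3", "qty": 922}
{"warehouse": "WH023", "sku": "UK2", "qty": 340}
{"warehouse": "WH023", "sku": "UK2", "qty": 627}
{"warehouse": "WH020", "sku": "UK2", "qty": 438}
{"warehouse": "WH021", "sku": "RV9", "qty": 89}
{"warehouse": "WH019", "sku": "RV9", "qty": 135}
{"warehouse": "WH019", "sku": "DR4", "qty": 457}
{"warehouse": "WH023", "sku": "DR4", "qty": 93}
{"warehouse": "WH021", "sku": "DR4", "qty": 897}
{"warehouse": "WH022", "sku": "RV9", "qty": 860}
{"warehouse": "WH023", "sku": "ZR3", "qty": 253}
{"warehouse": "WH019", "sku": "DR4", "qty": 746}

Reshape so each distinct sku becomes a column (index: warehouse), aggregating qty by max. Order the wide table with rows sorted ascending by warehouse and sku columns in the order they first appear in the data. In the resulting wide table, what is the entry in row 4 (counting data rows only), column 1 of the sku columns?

860

With rows sorted ascending by warehouse, row 4 is warehouse=WH022. sku columns in first-appearance order: RV9, DR4, ZR3, UK2; column 1 is RV9.
Long rows with warehouse=WH022, sku=RV9: max(492, 110, 860) = 860.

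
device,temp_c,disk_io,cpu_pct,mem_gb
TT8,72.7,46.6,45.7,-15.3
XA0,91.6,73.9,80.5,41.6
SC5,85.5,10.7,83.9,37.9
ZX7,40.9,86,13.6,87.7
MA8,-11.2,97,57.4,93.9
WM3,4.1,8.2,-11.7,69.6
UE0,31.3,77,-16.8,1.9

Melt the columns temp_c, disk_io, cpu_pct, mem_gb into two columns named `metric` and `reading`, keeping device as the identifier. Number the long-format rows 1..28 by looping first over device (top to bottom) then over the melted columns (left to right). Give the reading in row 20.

93.9

28 rows total (7 × 4). Row 20: index ⌊(20-1)/4⌋ = 4 into device → MA8; (20-1) mod 4 = 3 into the melted columns → mem_gb.
So row 20 is (MA8, mem_gb, 93.9); reading = 93.9.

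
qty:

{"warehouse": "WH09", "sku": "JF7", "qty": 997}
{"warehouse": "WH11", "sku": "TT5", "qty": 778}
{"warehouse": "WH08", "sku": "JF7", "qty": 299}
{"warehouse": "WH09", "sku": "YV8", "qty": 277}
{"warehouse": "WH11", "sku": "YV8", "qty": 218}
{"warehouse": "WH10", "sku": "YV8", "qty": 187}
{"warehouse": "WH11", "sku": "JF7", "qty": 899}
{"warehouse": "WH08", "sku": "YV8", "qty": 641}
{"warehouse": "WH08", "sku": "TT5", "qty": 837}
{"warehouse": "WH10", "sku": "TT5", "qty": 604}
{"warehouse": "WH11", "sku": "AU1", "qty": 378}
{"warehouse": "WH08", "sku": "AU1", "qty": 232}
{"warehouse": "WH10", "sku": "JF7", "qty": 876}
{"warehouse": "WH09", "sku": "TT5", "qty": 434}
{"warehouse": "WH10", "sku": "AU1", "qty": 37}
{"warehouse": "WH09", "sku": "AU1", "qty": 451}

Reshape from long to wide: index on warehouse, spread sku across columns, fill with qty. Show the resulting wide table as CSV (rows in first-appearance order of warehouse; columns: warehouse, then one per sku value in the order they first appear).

Columns: warehouse plus the 4 distinct sku values (JF7, TT5, YV8, AU1).
For example, row WH09 column JF7 takes qty=997 from the long row (WH09, JF7).

warehouse,JF7,TT5,YV8,AU1
WH09,997,434,277,451
WH11,899,778,218,378
WH08,299,837,641,232
WH10,876,604,187,37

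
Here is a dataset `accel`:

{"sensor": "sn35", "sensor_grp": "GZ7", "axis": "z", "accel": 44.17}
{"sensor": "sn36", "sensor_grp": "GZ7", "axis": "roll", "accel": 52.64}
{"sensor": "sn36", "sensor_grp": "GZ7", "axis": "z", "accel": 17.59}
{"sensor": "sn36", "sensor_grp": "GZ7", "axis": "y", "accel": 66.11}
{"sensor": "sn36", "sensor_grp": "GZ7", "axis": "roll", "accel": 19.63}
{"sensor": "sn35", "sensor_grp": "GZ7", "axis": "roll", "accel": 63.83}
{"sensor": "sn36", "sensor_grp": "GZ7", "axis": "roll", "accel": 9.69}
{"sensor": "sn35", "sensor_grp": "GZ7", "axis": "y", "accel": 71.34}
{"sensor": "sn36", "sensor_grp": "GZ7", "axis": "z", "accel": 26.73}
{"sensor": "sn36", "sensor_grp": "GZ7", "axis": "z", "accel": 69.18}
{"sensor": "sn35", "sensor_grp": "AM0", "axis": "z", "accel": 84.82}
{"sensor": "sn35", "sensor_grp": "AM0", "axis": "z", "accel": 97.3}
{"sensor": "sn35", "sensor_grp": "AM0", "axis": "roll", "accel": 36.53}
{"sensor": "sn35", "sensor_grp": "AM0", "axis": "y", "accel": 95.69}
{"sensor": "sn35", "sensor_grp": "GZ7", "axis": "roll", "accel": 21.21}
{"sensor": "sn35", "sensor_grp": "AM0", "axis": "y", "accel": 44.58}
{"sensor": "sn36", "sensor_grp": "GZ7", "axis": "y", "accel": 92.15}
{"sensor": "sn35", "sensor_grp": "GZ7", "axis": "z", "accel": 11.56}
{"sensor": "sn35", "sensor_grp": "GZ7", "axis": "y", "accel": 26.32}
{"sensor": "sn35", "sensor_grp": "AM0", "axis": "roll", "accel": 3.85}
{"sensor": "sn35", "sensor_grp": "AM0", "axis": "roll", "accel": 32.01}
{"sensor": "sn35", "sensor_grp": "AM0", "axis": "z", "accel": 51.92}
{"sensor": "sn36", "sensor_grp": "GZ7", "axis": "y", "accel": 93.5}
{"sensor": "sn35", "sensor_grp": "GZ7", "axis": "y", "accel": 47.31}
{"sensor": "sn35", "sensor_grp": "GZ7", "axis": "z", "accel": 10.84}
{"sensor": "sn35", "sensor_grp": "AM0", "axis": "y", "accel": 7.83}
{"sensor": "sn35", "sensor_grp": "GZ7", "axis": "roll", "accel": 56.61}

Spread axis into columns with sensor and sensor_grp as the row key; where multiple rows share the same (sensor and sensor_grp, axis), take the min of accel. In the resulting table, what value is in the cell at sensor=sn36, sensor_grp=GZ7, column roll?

9.69

Rows with sensor=sn36, sensor_grp=GZ7 and axis=roll: accel values are 52.64, 19.63, 9.69.
min(52.64, 19.63, 9.69) = 9.69.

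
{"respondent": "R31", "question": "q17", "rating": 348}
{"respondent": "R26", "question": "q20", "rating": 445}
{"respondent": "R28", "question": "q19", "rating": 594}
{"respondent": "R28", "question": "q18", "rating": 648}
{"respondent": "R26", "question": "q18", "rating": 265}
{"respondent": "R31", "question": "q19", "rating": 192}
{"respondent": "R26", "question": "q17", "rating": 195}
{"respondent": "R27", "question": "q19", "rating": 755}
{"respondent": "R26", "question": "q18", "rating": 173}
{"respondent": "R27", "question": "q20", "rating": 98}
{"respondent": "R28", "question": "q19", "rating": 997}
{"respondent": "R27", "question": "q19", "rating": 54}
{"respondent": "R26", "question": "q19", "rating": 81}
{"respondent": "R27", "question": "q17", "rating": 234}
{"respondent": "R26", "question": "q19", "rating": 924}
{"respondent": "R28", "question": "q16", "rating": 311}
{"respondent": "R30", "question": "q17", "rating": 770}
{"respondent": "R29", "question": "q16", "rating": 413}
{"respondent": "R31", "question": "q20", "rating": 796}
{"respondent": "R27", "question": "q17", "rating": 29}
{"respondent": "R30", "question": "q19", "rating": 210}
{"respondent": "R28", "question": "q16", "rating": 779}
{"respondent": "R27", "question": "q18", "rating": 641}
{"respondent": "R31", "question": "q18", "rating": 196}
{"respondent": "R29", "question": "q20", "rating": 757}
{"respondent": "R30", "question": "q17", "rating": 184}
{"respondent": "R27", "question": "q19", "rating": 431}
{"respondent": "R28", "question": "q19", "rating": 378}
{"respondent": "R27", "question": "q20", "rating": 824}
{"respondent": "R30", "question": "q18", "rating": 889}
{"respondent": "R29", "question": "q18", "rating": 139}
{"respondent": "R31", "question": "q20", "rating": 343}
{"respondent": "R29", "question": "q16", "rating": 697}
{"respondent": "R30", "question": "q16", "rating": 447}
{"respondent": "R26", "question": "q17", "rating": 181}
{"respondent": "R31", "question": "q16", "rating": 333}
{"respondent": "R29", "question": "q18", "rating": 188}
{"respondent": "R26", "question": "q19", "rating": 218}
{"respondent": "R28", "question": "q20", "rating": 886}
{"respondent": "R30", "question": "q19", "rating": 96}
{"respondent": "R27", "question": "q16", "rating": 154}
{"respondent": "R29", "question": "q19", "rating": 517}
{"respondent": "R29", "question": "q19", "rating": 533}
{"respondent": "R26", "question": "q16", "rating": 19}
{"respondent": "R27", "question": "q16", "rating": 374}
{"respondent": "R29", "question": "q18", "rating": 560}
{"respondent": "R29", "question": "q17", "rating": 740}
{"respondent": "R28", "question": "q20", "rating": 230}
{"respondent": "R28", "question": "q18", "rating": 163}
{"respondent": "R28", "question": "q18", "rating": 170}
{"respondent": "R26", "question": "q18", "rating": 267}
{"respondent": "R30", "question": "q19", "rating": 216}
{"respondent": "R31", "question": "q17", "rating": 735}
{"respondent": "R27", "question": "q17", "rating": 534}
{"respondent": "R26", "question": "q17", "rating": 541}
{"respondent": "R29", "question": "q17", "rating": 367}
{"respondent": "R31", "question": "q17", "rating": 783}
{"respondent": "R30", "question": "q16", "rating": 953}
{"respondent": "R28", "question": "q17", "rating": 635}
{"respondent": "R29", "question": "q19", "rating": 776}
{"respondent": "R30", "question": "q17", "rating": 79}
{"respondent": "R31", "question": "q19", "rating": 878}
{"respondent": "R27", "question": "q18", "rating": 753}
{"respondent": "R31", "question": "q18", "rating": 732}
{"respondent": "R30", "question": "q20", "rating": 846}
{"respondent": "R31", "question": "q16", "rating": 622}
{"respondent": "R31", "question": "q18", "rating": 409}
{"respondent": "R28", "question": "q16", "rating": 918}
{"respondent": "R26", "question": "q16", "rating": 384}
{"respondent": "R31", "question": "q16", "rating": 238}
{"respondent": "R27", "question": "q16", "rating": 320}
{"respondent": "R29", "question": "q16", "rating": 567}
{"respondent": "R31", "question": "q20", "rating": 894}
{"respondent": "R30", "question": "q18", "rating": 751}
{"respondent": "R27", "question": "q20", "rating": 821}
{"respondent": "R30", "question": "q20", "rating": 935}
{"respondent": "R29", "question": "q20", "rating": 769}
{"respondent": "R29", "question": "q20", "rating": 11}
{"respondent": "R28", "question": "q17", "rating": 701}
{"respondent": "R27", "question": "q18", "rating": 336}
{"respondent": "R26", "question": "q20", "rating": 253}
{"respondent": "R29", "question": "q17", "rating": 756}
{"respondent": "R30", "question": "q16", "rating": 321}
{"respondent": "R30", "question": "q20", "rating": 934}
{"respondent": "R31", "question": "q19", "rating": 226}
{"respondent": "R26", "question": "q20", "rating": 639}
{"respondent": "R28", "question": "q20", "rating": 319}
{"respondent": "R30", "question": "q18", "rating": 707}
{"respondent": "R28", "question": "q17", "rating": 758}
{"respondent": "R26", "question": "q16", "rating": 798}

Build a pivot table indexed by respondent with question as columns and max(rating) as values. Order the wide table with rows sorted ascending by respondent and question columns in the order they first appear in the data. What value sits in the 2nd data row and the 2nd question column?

824

With rows sorted ascending by respondent, row 2 is respondent=R27. question columns in first-appearance order: q17, q20, q19, q18, q16; column 2 is q20.
Long rows with respondent=R27, question=q20: max(98, 824, 821) = 824.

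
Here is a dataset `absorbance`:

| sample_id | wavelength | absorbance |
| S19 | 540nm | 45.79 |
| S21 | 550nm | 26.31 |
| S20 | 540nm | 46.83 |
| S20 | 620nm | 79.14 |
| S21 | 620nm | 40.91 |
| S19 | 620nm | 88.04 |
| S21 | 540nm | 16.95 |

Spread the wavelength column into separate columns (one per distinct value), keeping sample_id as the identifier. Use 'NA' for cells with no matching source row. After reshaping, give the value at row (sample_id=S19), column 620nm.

88.04

The long row with sample_id=S19, wavelength=620nm has absorbance=88.04.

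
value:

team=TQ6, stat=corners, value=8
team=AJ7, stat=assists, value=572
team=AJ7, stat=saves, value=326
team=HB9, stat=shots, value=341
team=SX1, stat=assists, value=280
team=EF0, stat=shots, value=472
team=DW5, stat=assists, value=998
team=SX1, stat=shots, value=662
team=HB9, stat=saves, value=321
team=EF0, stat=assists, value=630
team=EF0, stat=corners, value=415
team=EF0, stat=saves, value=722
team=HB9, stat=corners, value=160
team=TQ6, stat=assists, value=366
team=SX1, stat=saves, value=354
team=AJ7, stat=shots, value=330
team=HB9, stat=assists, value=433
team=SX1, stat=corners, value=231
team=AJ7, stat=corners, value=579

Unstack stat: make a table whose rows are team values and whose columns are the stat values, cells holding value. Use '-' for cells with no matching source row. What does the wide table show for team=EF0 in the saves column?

The long row with team=EF0, stat=saves has value=722.

722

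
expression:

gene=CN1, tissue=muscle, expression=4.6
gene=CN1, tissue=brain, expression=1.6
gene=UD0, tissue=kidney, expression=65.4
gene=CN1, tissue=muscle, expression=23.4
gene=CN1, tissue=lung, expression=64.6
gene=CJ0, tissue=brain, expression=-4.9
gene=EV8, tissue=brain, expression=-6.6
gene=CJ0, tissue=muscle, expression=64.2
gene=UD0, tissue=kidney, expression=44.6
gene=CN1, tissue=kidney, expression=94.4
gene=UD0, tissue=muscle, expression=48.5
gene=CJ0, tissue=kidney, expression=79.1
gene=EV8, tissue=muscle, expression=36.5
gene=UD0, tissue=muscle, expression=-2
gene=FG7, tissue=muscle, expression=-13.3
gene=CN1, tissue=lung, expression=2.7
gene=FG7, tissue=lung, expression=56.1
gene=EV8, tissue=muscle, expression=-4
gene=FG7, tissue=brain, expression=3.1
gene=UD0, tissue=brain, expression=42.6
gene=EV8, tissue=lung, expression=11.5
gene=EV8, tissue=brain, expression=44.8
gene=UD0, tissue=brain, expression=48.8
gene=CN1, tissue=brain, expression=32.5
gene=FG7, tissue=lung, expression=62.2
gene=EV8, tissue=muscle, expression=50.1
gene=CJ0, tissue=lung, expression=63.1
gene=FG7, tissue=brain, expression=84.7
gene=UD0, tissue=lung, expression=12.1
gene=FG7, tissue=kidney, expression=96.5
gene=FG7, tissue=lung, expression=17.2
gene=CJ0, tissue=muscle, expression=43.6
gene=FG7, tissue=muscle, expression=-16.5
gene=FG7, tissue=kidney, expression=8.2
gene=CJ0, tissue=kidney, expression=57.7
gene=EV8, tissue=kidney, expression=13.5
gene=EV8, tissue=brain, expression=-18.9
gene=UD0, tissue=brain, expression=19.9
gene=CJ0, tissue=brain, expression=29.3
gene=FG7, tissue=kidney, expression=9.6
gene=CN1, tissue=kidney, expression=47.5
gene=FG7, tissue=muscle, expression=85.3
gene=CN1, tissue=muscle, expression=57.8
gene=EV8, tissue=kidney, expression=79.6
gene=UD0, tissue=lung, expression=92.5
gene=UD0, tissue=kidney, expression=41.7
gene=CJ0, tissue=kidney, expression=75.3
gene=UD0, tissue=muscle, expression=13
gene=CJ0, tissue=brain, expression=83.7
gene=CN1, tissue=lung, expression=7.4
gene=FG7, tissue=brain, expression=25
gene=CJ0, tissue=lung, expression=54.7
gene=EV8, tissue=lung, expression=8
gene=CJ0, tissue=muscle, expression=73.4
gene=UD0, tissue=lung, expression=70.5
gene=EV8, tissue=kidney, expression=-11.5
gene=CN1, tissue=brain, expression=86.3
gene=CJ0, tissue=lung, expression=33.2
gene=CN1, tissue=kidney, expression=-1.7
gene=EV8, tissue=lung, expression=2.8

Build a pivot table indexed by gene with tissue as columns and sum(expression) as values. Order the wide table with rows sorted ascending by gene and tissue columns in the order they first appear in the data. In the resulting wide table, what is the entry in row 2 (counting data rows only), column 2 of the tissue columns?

120.4

With rows sorted ascending by gene, row 2 is gene=CN1. tissue columns in first-appearance order: muscle, brain, kidney, lung; column 2 is brain.
Long rows with gene=CN1, tissue=brain: 1.6 + 32.5 + 86.3 = 120.4.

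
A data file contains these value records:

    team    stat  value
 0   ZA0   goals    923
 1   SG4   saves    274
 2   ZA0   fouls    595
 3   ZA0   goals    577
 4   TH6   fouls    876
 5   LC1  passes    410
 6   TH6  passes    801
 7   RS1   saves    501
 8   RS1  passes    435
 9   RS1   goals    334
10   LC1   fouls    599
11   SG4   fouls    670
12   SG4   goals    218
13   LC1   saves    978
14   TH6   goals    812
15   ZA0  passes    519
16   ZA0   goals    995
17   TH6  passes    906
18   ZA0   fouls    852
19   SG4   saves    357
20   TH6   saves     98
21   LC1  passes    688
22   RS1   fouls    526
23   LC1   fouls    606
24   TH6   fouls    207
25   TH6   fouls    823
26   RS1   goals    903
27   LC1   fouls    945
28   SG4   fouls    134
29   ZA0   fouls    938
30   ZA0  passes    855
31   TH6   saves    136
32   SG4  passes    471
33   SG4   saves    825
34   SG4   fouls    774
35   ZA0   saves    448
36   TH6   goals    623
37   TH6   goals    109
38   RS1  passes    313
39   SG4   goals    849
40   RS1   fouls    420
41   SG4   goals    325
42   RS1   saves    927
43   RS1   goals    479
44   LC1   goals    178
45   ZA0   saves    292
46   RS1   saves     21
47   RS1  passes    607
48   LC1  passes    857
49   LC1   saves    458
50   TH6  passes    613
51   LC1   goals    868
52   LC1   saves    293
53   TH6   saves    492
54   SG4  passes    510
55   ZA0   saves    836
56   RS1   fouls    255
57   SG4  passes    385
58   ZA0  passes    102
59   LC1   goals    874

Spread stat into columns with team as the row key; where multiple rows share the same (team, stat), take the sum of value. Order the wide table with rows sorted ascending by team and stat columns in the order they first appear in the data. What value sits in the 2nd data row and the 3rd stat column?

With rows sorted ascending by team, row 2 is team=RS1. stat columns in first-appearance order: goals, saves, fouls, passes; column 3 is fouls.
Long rows with team=RS1, stat=fouls: 526 + 420 + 255 = 1201.

1201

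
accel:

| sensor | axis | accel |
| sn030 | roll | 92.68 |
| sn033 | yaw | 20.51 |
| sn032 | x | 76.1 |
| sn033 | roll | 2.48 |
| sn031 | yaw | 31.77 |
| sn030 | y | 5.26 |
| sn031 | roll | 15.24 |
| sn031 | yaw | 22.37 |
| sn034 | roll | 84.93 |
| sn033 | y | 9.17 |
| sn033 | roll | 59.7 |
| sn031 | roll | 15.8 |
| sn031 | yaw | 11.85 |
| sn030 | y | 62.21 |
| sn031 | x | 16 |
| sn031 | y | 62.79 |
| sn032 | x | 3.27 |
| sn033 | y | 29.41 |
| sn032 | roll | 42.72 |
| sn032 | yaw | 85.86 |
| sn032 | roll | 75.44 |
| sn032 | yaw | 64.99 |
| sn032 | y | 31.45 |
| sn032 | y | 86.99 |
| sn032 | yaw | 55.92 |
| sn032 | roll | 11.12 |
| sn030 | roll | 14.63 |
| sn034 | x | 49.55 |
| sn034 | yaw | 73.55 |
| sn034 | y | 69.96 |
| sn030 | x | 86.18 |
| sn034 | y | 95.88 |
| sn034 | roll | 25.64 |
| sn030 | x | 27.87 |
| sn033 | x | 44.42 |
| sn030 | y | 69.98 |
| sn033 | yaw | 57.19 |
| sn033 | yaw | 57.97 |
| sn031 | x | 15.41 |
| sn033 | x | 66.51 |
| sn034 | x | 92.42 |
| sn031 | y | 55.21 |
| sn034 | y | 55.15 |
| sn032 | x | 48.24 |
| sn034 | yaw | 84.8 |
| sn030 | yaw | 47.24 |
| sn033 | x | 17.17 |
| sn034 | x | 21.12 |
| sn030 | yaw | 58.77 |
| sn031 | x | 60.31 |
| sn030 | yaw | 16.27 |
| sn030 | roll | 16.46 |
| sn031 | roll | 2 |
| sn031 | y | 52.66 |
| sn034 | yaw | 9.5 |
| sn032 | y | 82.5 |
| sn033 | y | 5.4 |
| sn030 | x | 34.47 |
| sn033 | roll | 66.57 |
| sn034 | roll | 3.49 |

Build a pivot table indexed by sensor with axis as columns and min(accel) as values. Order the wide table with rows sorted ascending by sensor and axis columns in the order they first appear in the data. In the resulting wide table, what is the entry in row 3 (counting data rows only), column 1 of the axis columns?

11.12

With rows sorted ascending by sensor, row 3 is sensor=sn032. axis columns in first-appearance order: roll, yaw, x, y; column 1 is roll.
Long rows with sensor=sn032, axis=roll: min(42.72, 75.44, 11.12) = 11.12.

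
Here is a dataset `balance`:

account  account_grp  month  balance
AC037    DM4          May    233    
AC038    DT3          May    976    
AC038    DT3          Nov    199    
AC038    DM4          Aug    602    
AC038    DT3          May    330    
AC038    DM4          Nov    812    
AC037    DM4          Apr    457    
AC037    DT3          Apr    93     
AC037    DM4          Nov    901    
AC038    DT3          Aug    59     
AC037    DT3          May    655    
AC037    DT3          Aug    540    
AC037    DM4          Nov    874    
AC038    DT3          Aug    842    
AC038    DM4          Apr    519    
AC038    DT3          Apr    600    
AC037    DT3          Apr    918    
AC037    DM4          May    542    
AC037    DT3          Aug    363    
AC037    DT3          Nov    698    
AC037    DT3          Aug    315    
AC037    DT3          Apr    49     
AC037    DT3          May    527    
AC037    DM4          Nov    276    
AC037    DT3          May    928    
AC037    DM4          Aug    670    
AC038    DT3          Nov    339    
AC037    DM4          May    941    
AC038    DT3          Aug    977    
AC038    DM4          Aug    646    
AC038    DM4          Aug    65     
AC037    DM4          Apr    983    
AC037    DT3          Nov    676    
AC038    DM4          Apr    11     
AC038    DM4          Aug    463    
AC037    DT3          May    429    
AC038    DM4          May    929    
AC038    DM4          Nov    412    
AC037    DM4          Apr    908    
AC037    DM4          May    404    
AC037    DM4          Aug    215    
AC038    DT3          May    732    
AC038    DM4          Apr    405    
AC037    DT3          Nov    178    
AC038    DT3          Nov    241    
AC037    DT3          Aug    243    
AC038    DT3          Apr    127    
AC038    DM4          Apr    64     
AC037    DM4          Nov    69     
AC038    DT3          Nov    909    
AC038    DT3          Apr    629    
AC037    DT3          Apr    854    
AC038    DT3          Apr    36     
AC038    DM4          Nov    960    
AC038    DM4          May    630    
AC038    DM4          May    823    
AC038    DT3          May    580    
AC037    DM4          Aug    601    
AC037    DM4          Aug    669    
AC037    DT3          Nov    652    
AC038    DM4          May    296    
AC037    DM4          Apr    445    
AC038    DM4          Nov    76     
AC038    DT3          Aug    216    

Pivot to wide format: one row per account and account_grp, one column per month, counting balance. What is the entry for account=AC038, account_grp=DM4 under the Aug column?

Rows with account=AC038, account_grp=DM4 and month=Aug: balance values are 602, 646, 65, 463.
4 rows match — count = 4.

4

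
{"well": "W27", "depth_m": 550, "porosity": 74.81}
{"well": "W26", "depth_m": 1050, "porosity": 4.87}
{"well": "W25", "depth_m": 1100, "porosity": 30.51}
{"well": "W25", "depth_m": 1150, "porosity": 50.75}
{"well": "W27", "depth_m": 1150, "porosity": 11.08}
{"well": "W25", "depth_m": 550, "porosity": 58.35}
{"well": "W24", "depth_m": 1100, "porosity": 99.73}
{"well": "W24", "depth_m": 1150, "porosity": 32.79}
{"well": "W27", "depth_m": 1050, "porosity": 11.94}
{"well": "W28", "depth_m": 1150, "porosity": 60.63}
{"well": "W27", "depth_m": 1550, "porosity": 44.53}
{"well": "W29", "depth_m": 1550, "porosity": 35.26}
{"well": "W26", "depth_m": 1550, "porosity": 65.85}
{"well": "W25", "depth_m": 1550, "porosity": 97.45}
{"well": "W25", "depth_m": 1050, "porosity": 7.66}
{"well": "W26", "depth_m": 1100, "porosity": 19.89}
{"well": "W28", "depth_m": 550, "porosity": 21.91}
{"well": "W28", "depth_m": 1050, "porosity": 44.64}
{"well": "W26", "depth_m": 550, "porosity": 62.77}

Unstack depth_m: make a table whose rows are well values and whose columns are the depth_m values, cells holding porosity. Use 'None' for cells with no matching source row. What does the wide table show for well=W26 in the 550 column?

62.77

The long row with well=W26, depth_m=550 has porosity=62.77.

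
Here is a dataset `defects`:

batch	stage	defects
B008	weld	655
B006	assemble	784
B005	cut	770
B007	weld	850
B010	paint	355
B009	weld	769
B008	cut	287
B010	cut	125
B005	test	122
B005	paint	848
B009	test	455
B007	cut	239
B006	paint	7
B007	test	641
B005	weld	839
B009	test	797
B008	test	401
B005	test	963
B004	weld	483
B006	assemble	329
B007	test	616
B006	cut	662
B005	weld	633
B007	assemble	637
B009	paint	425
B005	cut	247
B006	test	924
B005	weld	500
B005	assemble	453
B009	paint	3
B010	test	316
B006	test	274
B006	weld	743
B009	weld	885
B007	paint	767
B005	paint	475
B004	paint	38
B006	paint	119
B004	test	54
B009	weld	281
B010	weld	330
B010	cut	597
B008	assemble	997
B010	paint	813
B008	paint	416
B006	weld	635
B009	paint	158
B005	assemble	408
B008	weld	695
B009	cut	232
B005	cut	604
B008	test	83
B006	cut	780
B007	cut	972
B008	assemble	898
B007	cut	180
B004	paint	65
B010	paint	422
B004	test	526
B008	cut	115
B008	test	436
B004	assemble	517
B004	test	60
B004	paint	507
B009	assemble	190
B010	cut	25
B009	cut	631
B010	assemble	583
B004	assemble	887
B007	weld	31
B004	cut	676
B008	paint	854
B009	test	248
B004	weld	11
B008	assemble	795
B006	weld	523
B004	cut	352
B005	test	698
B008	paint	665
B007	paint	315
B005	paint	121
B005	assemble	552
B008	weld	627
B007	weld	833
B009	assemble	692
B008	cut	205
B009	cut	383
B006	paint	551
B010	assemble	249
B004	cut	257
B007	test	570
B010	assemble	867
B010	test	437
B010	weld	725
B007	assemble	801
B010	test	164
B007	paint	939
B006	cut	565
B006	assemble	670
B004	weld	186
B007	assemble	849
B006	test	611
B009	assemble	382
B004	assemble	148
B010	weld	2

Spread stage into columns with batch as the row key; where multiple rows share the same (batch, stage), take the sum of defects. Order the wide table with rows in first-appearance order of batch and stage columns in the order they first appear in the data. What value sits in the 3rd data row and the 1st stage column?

With rows in first-appearance order of batch, row 3 is batch=B005. stage columns in first-appearance order: weld, assemble, cut, paint, test; column 1 is weld.
Long rows with batch=B005, stage=weld: 839 + 633 + 500 = 1972.

1972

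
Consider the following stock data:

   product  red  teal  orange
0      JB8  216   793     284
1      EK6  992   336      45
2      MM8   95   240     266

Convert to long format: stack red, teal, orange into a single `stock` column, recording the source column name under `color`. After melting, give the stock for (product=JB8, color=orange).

284

Unpivoting turns each (product, wide-column) pair into one long row.
The wide cell at row JB8, column orange holds 284, so the long row (JB8, orange) has stock=284.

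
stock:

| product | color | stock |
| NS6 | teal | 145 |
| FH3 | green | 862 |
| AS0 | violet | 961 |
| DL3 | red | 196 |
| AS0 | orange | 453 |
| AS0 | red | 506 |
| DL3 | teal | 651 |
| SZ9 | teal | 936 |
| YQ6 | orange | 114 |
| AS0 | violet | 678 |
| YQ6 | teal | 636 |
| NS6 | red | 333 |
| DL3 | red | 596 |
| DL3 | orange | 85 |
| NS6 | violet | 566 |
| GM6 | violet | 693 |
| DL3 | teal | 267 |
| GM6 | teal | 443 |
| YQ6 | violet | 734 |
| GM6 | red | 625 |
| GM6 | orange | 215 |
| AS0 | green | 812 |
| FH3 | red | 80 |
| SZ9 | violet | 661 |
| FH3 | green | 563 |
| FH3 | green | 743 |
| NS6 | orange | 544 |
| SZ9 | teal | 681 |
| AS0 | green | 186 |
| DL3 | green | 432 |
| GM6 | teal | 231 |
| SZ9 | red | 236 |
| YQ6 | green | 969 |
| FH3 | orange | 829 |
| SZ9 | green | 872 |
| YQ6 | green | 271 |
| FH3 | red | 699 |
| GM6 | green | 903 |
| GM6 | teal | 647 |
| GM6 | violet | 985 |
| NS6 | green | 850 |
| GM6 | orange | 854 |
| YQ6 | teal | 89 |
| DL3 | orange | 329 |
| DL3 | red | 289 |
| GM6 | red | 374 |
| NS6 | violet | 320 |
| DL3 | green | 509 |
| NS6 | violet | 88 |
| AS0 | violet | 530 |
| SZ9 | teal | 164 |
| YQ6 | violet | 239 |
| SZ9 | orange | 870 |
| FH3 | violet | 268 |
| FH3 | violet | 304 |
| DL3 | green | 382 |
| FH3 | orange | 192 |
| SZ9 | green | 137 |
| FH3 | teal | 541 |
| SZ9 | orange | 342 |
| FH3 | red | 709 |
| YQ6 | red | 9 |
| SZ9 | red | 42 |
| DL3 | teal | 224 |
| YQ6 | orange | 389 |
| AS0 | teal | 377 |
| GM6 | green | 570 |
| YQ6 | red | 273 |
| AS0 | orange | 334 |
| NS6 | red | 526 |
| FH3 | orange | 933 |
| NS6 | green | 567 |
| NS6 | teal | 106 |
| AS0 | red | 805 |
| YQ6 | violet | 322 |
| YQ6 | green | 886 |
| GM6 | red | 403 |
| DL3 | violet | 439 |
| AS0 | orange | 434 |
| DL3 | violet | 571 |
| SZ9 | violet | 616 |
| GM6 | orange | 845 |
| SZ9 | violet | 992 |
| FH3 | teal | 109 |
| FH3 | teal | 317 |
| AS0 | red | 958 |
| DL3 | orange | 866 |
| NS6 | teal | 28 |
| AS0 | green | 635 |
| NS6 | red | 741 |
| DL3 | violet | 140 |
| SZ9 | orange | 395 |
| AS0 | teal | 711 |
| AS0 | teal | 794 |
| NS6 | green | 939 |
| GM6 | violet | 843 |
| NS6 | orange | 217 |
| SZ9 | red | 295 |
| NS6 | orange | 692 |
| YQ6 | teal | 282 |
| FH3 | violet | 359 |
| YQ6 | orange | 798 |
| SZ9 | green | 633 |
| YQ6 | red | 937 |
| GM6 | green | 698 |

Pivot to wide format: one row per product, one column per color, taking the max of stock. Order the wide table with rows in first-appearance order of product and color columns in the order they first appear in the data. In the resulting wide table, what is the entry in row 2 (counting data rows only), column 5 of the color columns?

With rows in first-appearance order of product, row 2 is product=FH3. color columns in first-appearance order: teal, green, violet, red, orange; column 5 is orange.
Long rows with product=FH3, color=orange: max(829, 192, 933) = 933.

933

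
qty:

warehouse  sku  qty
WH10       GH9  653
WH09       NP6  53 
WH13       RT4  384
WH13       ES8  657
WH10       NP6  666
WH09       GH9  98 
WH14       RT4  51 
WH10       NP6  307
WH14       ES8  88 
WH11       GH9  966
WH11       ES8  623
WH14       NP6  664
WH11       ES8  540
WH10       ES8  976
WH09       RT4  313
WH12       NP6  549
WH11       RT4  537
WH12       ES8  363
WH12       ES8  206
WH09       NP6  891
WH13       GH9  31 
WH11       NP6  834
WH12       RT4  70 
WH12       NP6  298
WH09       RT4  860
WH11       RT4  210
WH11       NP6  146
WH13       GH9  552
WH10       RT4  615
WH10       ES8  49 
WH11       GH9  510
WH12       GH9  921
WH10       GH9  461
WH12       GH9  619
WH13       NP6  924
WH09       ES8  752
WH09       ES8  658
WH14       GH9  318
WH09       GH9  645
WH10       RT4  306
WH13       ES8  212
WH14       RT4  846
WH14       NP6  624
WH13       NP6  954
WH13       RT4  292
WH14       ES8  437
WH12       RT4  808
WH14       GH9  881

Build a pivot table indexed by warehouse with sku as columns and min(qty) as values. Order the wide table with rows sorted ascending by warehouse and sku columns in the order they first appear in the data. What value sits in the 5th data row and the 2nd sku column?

924

With rows sorted ascending by warehouse, row 5 is warehouse=WH13. sku columns in first-appearance order: GH9, NP6, RT4, ES8; column 2 is NP6.
Long rows with warehouse=WH13, sku=NP6: min(924, 954) = 924.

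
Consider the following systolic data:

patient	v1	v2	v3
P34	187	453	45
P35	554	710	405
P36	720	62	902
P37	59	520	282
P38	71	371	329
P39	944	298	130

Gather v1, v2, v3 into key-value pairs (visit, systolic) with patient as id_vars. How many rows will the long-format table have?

6 patient values × 3 melted columns = 18 rows.

18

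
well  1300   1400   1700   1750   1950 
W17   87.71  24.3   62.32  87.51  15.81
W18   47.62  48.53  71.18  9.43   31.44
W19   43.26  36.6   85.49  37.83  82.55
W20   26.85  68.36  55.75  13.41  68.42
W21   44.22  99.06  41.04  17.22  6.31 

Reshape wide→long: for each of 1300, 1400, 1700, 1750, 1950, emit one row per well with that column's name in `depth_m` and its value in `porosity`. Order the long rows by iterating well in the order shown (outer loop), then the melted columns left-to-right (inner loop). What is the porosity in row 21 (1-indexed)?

44.22

25 rows total (5 × 5). Row 21: index ⌊(21-1)/5⌋ = 4 into well → W21; (21-1) mod 5 = 0 into the melted columns → 1300.
So row 21 is (W21, 1300, 44.22); porosity = 44.22.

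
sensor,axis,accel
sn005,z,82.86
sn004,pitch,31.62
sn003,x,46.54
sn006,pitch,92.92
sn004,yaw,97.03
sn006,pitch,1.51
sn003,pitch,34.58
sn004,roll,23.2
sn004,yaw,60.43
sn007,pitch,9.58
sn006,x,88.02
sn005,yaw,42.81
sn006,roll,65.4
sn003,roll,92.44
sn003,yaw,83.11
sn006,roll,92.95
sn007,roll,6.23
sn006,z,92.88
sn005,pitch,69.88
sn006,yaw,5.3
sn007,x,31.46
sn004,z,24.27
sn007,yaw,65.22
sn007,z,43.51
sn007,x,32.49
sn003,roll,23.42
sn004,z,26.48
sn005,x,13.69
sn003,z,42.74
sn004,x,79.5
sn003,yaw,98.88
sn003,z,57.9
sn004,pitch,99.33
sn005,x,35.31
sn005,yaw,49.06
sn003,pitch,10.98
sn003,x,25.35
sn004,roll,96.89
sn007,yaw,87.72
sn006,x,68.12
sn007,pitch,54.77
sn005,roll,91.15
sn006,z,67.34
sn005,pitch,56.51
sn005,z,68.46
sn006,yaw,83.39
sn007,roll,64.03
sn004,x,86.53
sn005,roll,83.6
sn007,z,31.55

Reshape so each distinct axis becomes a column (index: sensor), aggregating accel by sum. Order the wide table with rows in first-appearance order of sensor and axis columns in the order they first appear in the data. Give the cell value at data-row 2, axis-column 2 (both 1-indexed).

130.95

With rows in first-appearance order of sensor, row 2 is sensor=sn004. axis columns in first-appearance order: z, pitch, x, yaw, roll; column 2 is pitch.
Long rows with sensor=sn004, axis=pitch: 31.62 + 99.33 = 130.95.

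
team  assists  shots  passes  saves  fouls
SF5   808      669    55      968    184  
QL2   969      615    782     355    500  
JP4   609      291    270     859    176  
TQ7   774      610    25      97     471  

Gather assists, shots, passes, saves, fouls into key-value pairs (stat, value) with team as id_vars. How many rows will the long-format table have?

4 team values × 5 melted columns = 20 rows.

20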